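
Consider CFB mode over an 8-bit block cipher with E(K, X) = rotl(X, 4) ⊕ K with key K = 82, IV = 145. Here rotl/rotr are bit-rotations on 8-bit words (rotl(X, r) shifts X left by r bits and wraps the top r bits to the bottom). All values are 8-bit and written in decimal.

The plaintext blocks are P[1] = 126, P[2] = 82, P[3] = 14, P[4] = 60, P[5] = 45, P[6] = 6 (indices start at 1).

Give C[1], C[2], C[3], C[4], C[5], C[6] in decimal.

C[1] = 53, C[2] = 83, C[3] = 105, C[4] = 248, C[5] = 240, C[6] = 91

CFB encryption: C_i = P_i ⊕ E(K, C_{i−1}), with C_{0} = IV.
C[1]: E(K, 145) = 75; 126 ⊕ 75 = 53.
C[2]: E(K, 53) = 1; 82 ⊕ 1 = 83.
C[3]: E(K, 83) = 103; 14 ⊕ 103 = 105.
C[4]: E(K, 105) = 196; 60 ⊕ 196 = 248.
C[5]: E(K, 248) = 221; 45 ⊕ 221 = 240.
C[6]: E(K, 240) = 93; 6 ⊕ 93 = 91.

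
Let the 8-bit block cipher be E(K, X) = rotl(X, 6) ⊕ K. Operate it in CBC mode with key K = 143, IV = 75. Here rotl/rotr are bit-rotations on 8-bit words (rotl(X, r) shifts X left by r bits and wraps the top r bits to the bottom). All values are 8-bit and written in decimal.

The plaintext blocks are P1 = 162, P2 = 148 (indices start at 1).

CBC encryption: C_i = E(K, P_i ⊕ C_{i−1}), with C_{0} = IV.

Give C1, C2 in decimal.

C1: P1 ⊕ 75 = 233; E(K, 233) = 245.
C2: P2 ⊕ 245 = 97; E(K, 97) = 215.

C1 = 245, C2 = 215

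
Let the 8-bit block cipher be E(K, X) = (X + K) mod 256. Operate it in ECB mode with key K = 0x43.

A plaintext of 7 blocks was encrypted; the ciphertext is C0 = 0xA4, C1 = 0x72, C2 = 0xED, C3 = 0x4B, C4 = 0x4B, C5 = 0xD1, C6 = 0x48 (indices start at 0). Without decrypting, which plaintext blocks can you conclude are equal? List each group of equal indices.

P3 = P4

ECB encrypts each block independently with the same key, so equal ciphertext blocks imply equal plaintext blocks.
C3 = C4 = 0x4B, so P3 = P4.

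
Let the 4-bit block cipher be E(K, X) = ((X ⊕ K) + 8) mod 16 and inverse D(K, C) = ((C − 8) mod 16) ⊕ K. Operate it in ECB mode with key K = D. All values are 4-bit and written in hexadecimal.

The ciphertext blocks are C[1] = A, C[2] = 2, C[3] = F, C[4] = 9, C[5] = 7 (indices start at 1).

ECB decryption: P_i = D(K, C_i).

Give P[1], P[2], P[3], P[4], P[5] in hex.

P[1]: D(K, A) = F.
P[2]: D(K, 2) = 7.
P[3]: D(K, F) = A.
P[4]: D(K, 9) = C.
P[5]: D(K, 7) = 2.

P[1] = F, P[2] = 7, P[3] = A, P[4] = C, P[5] = 2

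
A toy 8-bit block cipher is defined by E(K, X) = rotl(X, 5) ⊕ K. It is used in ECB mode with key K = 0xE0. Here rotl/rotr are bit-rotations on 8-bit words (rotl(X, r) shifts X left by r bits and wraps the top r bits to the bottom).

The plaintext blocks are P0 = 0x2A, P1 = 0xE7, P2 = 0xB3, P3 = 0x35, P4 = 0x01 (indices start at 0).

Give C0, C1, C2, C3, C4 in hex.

C0 = 0xA5, C1 = 0x1C, C2 = 0x96, C3 = 0x46, C4 = 0xC0

ECB encryption: C_i = E(K, P_i).
C0: E(K, 0x2A) = 0xA5.
C1: E(K, 0xE7) = 0x1C.
C2: E(K, 0xB3) = 0x96.
C3: E(K, 0x35) = 0x46.
C4: E(K, 0x01) = 0xC0.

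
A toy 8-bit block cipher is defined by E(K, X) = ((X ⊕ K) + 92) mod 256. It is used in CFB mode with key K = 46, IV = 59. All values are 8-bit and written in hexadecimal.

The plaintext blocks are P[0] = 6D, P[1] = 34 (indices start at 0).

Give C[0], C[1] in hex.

C[0] = DC, C[1] = 18

CFB encryption: C_i = P_i ⊕ E(K, C_{i−1}), with C_{−1} = IV.
C[0]: E(K, 59) = B1; 6D ⊕ B1 = DC.
C[1]: E(K, DC) = 2C; 34 ⊕ 2C = 18.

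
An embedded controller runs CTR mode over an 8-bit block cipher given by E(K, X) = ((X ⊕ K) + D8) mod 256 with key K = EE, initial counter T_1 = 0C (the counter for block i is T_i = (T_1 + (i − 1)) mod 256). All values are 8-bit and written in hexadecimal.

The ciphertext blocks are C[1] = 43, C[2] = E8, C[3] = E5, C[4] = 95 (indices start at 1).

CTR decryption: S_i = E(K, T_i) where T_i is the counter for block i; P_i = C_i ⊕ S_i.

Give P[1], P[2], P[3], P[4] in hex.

P[1]: T = 0C, S = E(K, T) = BA; 43 ⊕ BA = F9.
P[2]: T = 0D, S = E(K, T) = BB; E8 ⊕ BB = 53.
P[3]: T = 0E, S = E(K, T) = B8; E5 ⊕ B8 = 5D.
P[4]: T = 0F, S = E(K, T) = B9; 95 ⊕ B9 = 2C.

P[1] = F9, P[2] = 53, P[3] = 5D, P[4] = 2C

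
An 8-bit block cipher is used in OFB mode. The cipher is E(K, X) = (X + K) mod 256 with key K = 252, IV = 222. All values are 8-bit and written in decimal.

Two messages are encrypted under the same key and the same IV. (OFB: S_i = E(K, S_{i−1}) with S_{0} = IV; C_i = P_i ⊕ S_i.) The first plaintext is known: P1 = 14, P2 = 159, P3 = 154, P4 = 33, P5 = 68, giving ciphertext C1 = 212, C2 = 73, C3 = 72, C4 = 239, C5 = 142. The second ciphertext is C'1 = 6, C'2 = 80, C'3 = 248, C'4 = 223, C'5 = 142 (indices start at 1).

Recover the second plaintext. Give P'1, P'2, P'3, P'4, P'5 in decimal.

P'1 = 220, P'2 = 134, P'3 = 42, P'4 = 17, P'5 = 68

In OFB with a reused IV, both messages share the same keystream S_i, so C_i ⊕ C'_i = P_i ⊕ P'_i and thus P'_i = P_i ⊕ C_i ⊕ C'_i.
P'1: 14 ⊕ 212 ⊕ 6 = 220.
P'2: 159 ⊕ 73 ⊕ 80 = 134.
P'3: 154 ⊕ 72 ⊕ 248 = 42.
P'4: 33 ⊕ 239 ⊕ 223 = 17.
P'5: 68 ⊕ 142 ⊕ 142 = 68.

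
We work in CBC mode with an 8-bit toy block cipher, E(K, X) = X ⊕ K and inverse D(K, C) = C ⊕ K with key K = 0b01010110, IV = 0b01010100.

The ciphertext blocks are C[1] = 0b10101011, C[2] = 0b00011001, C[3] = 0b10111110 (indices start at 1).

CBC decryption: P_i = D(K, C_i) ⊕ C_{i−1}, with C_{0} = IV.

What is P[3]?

P[3]: D(K, 0b10111110) = 0b11101000; 0b11101000 ⊕ 0b00011001 = 0b11110001.

P[3] = 0b11110001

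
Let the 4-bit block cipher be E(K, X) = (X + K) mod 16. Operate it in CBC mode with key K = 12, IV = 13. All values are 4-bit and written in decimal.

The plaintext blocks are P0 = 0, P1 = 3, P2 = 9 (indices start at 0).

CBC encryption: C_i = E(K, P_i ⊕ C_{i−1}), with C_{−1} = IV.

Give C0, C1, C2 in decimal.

C0: P0 ⊕ 13 = 13; E(K, 13) = 9.
C1: P1 ⊕ 9 = 10; E(K, 10) = 6.
C2: P2 ⊕ 6 = 15; E(K, 15) = 11.

C0 = 9, C1 = 6, C2 = 11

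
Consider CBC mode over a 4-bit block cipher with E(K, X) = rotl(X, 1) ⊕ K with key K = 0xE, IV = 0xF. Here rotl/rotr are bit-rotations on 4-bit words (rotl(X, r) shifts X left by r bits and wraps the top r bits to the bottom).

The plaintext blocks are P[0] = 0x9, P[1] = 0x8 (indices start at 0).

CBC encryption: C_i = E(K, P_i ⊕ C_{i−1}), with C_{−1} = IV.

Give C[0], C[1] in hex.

C[0] = 0x2, C[1] = 0xB

C[0]: P[0] ⊕ 0xF = 0x6; E(K, 0x6) = 0x2.
C[1]: P[1] ⊕ 0x2 = 0xA; E(K, 0xA) = 0xB.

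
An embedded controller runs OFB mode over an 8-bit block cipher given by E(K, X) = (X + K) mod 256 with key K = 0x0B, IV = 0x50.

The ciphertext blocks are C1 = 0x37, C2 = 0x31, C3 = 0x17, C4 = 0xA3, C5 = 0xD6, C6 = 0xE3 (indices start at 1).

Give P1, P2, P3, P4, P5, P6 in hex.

OFB decryption: S_i = E(K, S_{i−1}) with S_{0} = IV; P_i = C_i ⊕ S_i.
P1: S = E(K, 0x50) = 0x5B; 0x37 ⊕ 0x5B = 0x6C.
P2: S = E(K, 0x5B) = 0x66; 0x31 ⊕ 0x66 = 0x57.
P3: S = E(K, 0x66) = 0x71; 0x17 ⊕ 0x71 = 0x66.
P4: S = E(K, 0x71) = 0x7C; 0xA3 ⊕ 0x7C = 0xDF.
P5: S = E(K, 0x7C) = 0x87; 0xD6 ⊕ 0x87 = 0x51.
P6: S = E(K, 0x87) = 0x92; 0xE3 ⊕ 0x92 = 0x71.

P1 = 0x6C, P2 = 0x57, P3 = 0x66, P4 = 0xDF, P5 = 0x51, P6 = 0x71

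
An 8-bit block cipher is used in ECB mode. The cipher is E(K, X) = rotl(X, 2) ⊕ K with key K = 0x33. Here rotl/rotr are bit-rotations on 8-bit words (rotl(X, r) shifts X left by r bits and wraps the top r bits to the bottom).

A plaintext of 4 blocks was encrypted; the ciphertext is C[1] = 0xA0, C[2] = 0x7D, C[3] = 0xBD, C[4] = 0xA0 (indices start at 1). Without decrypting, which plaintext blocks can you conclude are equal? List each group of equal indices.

ECB encrypts each block independently with the same key, so equal ciphertext blocks imply equal plaintext blocks.
C[1] = C[4] = 0xA0, so P[1] = P[4].

P[1] = P[4]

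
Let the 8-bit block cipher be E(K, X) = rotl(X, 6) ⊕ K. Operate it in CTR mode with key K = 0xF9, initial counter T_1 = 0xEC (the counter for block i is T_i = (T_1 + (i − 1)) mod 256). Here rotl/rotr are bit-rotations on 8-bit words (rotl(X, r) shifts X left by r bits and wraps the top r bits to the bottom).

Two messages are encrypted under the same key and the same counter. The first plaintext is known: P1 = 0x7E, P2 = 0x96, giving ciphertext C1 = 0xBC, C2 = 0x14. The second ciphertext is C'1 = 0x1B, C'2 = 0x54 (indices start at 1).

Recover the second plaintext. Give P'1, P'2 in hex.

In CTR with a reused counter, both messages share the same keystream S_i, so C_i ⊕ C'_i = P_i ⊕ P'_i and thus P'_i = P_i ⊕ C_i ⊕ C'_i.
P'1: 0x7E ⊕ 0xBC ⊕ 0x1B = 0xD9.
P'2: 0x96 ⊕ 0x14 ⊕ 0x54 = 0xD6.

P'1 = 0xD9, P'2 = 0xD6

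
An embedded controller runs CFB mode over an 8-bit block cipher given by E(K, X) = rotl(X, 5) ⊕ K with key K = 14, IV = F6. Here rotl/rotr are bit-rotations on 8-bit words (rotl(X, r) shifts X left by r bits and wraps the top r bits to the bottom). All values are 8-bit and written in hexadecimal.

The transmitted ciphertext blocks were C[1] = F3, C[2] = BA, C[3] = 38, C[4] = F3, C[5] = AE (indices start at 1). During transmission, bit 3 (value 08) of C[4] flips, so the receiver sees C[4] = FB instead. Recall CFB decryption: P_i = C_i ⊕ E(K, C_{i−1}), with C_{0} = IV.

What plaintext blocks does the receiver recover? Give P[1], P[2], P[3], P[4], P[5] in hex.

Only C[4] changed, to FB. In CFB, a change in C_i flips the same bit in P_i and garbles P_{i+1}. Decrypting the received ciphertext:
P[1]: E(K, F6) = CA; F3 ⊕ CA = 39.
P[2]: E(K, F3) = 6A; BA ⊕ 6A = D0.
P[3]: E(K, BA) = 43; 38 ⊕ 43 = 7B.
P[4]: E(K, 38) = 13; FB ⊕ 13 = E8.
P[5]: E(K, FB) = 6B; AE ⊕ 6B = C5.
Blocks that differ from the original plaintext: P[4], P[5].

P[1] = 39, P[2] = D0, P[3] = 7B, P[4] = E8, P[5] = C5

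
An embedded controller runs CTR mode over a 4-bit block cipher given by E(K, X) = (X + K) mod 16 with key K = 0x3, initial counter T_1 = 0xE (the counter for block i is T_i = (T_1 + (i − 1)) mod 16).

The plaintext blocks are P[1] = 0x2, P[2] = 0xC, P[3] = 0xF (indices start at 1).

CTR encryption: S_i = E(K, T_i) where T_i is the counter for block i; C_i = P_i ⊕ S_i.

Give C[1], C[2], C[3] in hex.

C[1]: T = 0xE, S = E(K, T) = 0x1; 0x2 ⊕ 0x1 = 0x3.
C[2]: T = 0xF, S = E(K, T) = 0x2; 0xC ⊕ 0x2 = 0xE.
C[3]: T = 0x0, S = E(K, T) = 0x3; 0xF ⊕ 0x3 = 0xC.

C[1] = 0x3, C[2] = 0xE, C[3] = 0xC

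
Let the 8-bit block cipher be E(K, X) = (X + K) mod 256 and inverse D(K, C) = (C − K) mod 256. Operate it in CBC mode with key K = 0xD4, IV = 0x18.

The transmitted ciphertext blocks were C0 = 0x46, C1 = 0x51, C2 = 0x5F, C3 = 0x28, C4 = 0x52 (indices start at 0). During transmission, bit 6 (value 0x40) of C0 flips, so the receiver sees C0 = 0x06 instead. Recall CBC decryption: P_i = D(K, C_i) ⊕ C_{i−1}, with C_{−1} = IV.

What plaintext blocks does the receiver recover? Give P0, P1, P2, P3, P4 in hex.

P0 = 0x2A, P1 = 0x7B, P2 = 0xDA, P3 = 0x0B, P4 = 0x56

Only C0 changed, to 0x06. In CBC, a change in C_i garbles P_i and flips the same bit in P_{i+1}. Decrypting the received ciphertext:
P0: D(K, 0x06) = 0x32; 0x32 ⊕ 0x18 = 0x2A.
P1: D(K, 0x51) = 0x7D; 0x7D ⊕ 0x06 = 0x7B.
P2: D(K, 0x5F) = 0x8B; 0x8B ⊕ 0x51 = 0xDA.
P3: D(K, 0x28) = 0x54; 0x54 ⊕ 0x5F = 0x0B.
P4: D(K, 0x52) = 0x7E; 0x7E ⊕ 0x28 = 0x56.
Blocks that differ from the original plaintext: P0, P1.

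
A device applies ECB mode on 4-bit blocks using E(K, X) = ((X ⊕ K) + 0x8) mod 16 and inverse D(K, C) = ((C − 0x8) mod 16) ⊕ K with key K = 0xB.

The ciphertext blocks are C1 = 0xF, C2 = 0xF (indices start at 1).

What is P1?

ECB decryption: P_i = D(K, C_i).
P1: D(K, 0xF) = 0xC.

P1 = 0xC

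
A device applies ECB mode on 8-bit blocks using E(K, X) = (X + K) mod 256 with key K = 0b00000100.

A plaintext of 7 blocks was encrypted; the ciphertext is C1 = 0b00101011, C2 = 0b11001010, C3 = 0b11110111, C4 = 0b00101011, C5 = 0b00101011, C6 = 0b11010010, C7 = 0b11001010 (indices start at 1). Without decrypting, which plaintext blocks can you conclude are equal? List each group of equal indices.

ECB encrypts each block independently with the same key, so equal ciphertext blocks imply equal plaintext blocks.
C1 = C4 = C5 = 0b00101011, so P1 = P4 = P5.
C2 = C7 = 0b11001010, so P2 = P7.

P1 = P4 = P5; P2 = P7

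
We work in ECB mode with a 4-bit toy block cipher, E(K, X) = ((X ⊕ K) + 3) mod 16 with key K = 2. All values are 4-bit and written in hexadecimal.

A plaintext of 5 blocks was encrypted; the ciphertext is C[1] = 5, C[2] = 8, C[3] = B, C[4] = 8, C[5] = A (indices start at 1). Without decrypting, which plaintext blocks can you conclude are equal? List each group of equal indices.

ECB encrypts each block independently with the same key, so equal ciphertext blocks imply equal plaintext blocks.
C[2] = C[4] = 8, so P[2] = P[4].

P[2] = P[4]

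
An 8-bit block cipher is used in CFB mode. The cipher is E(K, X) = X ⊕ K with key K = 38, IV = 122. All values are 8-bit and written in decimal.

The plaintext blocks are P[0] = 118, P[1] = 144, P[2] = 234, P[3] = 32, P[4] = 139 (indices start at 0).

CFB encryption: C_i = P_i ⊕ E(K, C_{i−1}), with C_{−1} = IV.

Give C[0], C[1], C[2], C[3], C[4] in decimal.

C[0]: E(K, 122) = 92; 118 ⊕ 92 = 42.
C[1]: E(K, 42) = 12; 144 ⊕ 12 = 156.
C[2]: E(K, 156) = 186; 234 ⊕ 186 = 80.
C[3]: E(K, 80) = 118; 32 ⊕ 118 = 86.
C[4]: E(K, 86) = 112; 139 ⊕ 112 = 251.

C[0] = 42, C[1] = 156, C[2] = 80, C[3] = 86, C[4] = 251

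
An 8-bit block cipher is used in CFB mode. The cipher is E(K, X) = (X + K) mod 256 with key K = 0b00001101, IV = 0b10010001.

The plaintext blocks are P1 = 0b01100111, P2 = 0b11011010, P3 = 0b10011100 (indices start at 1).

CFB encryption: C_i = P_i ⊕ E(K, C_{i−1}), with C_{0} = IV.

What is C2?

C1: E(K, 0b10010001) = 0b10011110; 0b01100111 ⊕ 0b10011110 = 0b11111001.
C2: E(K, 0b11111001) = 0b00000110; 0b11011010 ⊕ 0b00000110 = 0b11011100.

C2 = 0b11011100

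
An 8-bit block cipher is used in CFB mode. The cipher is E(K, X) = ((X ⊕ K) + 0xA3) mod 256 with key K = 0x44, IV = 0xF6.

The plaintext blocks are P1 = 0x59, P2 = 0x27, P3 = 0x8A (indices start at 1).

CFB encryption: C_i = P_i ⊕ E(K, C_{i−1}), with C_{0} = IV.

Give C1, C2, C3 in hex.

C1: E(K, 0xF6) = 0x55; 0x59 ⊕ 0x55 = 0x0C.
C2: E(K, 0x0C) = 0xEB; 0x27 ⊕ 0xEB = 0xCC.
C3: E(K, 0xCC) = 0x2B; 0x8A ⊕ 0x2B = 0xA1.

C1 = 0x0C, C2 = 0xCC, C3 = 0xA1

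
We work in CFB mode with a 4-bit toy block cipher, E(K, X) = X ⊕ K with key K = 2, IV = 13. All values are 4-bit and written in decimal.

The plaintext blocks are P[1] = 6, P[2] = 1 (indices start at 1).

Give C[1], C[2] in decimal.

C[1] = 9, C[2] = 10

CFB encryption: C_i = P_i ⊕ E(K, C_{i−1}), with C_{0} = IV.
C[1]: E(K, 13) = 15; 6 ⊕ 15 = 9.
C[2]: E(K, 9) = 11; 1 ⊕ 11 = 10.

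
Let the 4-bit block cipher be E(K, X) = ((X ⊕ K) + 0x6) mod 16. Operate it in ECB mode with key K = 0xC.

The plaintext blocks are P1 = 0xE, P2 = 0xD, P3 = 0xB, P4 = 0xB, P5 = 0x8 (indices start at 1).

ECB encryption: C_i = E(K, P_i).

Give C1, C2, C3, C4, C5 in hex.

C1 = 0x8, C2 = 0x7, C3 = 0xD, C4 = 0xD, C5 = 0xA

C1: E(K, 0xE) = 0x8.
C2: E(K, 0xD) = 0x7.
C3: E(K, 0xB) = 0xD.
C4: E(K, 0xB) = 0xD.
C5: E(K, 0x8) = 0xA.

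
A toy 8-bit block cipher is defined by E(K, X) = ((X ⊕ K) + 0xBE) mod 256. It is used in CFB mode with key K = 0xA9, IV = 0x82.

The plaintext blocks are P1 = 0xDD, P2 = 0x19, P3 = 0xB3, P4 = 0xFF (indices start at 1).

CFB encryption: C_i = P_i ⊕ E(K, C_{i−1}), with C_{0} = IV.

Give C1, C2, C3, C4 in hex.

C1: E(K, 0x82) = 0xE9; 0xDD ⊕ 0xE9 = 0x34.
C2: E(K, 0x34) = 0x5B; 0x19 ⊕ 0x5B = 0x42.
C3: E(K, 0x42) = 0xA9; 0xB3 ⊕ 0xA9 = 0x1A.
C4: E(K, 0x1A) = 0x71; 0xFF ⊕ 0x71 = 0x8E.

C1 = 0x34, C2 = 0x42, C3 = 0x1A, C4 = 0x8E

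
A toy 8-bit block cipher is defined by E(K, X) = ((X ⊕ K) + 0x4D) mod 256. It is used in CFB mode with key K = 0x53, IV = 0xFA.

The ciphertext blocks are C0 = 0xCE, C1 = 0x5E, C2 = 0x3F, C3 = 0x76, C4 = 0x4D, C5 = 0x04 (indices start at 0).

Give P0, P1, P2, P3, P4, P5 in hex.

CFB decryption: P_i = C_i ⊕ E(K, C_{i−1}), with C_{−1} = IV.
P0: E(K, 0xFA) = 0xF6; 0xCE ⊕ 0xF6 = 0x38.
P1: E(K, 0xCE) = 0xEA; 0x5E ⊕ 0xEA = 0xB4.
P2: E(K, 0x5E) = 0x5A; 0x3F ⊕ 0x5A = 0x65.
P3: E(K, 0x3F) = 0xB9; 0x76 ⊕ 0xB9 = 0xCF.
P4: E(K, 0x76) = 0x72; 0x4D ⊕ 0x72 = 0x3F.
P5: E(K, 0x4D) = 0x6B; 0x04 ⊕ 0x6B = 0x6F.

P0 = 0x38, P1 = 0xB4, P2 = 0x65, P3 = 0xCF, P4 = 0x3F, P5 = 0x6F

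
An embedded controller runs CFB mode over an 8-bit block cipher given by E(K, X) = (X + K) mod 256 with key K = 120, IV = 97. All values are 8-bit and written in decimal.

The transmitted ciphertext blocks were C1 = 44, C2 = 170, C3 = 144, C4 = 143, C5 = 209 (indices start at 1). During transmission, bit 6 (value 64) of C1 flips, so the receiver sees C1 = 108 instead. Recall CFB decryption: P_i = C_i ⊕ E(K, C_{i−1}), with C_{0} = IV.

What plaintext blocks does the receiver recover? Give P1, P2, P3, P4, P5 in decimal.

Only C1 changed, to 108. In CFB, a change in C_i flips the same bit in P_i and garbles P_{i+1}. Decrypting the received ciphertext:
P1: E(K, 97) = 217; 108 ⊕ 217 = 181.
P2: E(K, 108) = 228; 170 ⊕ 228 = 78.
P3: E(K, 170) = 34; 144 ⊕ 34 = 178.
P4: E(K, 144) = 8; 143 ⊕ 8 = 135.
P5: E(K, 143) = 7; 209 ⊕ 7 = 214.
Blocks that differ from the original plaintext: P1, P2.

P1 = 181, P2 = 78, P3 = 178, P4 = 135, P5 = 214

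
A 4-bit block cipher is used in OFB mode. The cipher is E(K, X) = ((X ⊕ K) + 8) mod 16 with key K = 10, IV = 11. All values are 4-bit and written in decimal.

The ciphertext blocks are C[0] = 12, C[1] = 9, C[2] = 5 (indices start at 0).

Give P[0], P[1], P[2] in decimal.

OFB decryption: S_i = E(K, S_{i−1}) with S_{−1} = IV; P_i = C_i ⊕ S_i.
P[0]: S = E(K, 11) = 9; 12 ⊕ 9 = 5.
P[1]: S = E(K, 9) = 11; 9 ⊕ 11 = 2.
P[2]: S = E(K, 11) = 9; 5 ⊕ 9 = 12.

P[0] = 5, P[1] = 2, P[2] = 12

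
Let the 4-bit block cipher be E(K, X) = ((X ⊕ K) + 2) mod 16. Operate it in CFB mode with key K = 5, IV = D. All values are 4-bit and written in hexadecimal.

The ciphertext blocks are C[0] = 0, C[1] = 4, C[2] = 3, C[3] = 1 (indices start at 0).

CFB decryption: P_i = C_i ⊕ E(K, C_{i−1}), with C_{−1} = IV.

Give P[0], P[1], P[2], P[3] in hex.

P[0]: E(K, D) = A; 0 ⊕ A = A.
P[1]: E(K, 0) = 7; 4 ⊕ 7 = 3.
P[2]: E(K, 4) = 3; 3 ⊕ 3 = 0.
P[3]: E(K, 3) = 8; 1 ⊕ 8 = 9.

P[0] = A, P[1] = 3, P[2] = 0, P[3] = 9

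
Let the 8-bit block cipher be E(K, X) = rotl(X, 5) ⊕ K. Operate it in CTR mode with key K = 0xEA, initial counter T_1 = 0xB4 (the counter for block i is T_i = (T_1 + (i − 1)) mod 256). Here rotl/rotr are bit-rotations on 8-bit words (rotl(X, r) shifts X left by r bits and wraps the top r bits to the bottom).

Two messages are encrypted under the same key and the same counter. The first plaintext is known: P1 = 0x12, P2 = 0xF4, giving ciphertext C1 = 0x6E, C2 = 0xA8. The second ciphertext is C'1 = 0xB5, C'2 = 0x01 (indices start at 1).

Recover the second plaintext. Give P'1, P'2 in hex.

In CTR with a reused counter, both messages share the same keystream S_i, so C_i ⊕ C'_i = P_i ⊕ P'_i and thus P'_i = P_i ⊕ C_i ⊕ C'_i.
P'1: 0x12 ⊕ 0x6E ⊕ 0xB5 = 0xC9.
P'2: 0xF4 ⊕ 0xA8 ⊕ 0x01 = 0x5D.

P'1 = 0xC9, P'2 = 0x5D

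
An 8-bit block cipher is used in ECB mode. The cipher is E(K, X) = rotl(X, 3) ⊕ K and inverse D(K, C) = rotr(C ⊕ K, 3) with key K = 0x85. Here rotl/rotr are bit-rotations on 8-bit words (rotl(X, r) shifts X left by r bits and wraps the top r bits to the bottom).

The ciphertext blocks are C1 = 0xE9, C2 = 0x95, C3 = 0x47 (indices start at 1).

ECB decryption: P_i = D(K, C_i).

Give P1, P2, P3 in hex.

P1: D(K, 0xE9) = 0x8D.
P2: D(K, 0x95) = 0x02.
P3: D(K, 0x47) = 0x58.

P1 = 0x8D, P2 = 0x02, P3 = 0x58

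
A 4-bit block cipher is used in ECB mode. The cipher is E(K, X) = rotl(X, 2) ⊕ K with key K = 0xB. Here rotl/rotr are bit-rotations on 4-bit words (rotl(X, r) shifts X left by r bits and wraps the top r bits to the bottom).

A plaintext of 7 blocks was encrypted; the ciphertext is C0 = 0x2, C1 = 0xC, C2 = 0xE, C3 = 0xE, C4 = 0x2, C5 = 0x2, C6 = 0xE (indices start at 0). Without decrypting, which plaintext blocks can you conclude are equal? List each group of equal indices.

ECB encrypts each block independently with the same key, so equal ciphertext blocks imply equal plaintext blocks.
C0 = C4 = C5 = 0x2, so P0 = P4 = P5.
C2 = C3 = C6 = 0xE, so P2 = P3 = P6.

P0 = P4 = P5; P2 = P3 = P6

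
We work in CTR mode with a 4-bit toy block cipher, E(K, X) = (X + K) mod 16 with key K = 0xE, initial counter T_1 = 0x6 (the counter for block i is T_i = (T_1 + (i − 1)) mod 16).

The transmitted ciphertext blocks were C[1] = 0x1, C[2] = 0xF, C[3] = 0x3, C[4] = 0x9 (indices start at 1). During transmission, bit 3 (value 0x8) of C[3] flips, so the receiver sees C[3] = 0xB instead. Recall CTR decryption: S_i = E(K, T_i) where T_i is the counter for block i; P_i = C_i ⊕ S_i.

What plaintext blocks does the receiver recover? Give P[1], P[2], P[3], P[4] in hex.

P[1] = 0x5, P[2] = 0xA, P[3] = 0xD, P[4] = 0xE

Only C[3] changed, to 0xB. In CTR, a change in C_i flips the same bit in P_i only; the keystream is unaffected. Decrypting the received ciphertext:
P[1]: T = 0x6, S = E(K, T) = 0x4; 0x1 ⊕ 0x4 = 0x5.
P[2]: T = 0x7, S = E(K, T) = 0x5; 0xF ⊕ 0x5 = 0xA.
P[3]: T = 0x8, S = E(K, T) = 0x6; 0xB ⊕ 0x6 = 0xD.
P[4]: T = 0x9, S = E(K, T) = 0x7; 0x9 ⊕ 0x7 = 0xE.
Blocks that differ from the original plaintext: P[3].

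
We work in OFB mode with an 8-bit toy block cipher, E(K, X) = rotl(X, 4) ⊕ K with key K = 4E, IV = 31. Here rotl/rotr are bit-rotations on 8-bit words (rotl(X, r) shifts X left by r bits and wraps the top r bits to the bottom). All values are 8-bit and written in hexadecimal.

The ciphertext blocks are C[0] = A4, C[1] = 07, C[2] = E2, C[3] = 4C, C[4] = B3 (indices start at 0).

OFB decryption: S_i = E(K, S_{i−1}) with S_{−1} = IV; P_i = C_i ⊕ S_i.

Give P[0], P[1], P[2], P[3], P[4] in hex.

P[0] = F9, P[1] = 9C, P[2] = 15, P[3] = 7D, P[4] = EE

P[0]: S = E(K, 31) = 5D; A4 ⊕ 5D = F9.
P[1]: S = E(K, 5D) = 9B; 07 ⊕ 9B = 9C.
P[2]: S = E(K, 9B) = F7; E2 ⊕ F7 = 15.
P[3]: S = E(K, F7) = 31; 4C ⊕ 31 = 7D.
P[4]: S = E(K, 31) = 5D; B3 ⊕ 5D = EE.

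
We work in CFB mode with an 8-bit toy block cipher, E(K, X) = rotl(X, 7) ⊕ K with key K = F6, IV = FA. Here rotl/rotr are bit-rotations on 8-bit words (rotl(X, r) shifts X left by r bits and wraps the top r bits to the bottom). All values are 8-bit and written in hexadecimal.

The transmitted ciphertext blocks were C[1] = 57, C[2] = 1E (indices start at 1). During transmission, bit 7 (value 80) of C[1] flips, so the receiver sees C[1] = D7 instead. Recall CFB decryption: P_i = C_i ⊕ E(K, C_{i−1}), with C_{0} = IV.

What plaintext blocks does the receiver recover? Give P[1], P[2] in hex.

P[1] = 5C, P[2] = 03

Only C[1] changed, to D7. In CFB, a change in C_i flips the same bit in P_i and garbles P_{i+1}. Decrypting the received ciphertext:
P[1]: E(K, FA) = 8B; D7 ⊕ 8B = 5C.
P[2]: E(K, D7) = 1D; 1E ⊕ 1D = 03.
Blocks that differ from the original plaintext: P[1], P[2].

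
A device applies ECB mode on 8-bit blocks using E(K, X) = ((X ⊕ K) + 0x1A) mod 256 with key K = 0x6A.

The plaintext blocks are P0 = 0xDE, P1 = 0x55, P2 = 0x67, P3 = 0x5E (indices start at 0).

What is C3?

C3 = 0x4E

ECB encryption: C_i = E(K, P_i).
C3: E(K, 0x5E) = 0x4E.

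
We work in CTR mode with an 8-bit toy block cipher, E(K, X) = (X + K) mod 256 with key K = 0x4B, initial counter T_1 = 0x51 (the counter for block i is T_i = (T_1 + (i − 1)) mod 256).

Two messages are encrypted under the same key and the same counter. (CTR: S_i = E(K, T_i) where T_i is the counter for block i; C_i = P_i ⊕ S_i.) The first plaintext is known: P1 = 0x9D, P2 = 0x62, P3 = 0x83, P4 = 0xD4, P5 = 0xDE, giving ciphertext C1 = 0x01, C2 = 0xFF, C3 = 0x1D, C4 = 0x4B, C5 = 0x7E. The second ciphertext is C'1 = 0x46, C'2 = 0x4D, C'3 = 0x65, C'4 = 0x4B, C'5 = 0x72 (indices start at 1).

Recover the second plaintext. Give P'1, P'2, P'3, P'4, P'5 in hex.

In CTR with a reused counter, both messages share the same keystream S_i, so C_i ⊕ C'_i = P_i ⊕ P'_i and thus P'_i = P_i ⊕ C_i ⊕ C'_i.
P'1: 0x9D ⊕ 0x01 ⊕ 0x46 = 0xDA.
P'2: 0x62 ⊕ 0xFF ⊕ 0x4D = 0xD0.
P'3: 0x83 ⊕ 0x1D ⊕ 0x65 = 0xFB.
P'4: 0xD4 ⊕ 0x4B ⊕ 0x4B = 0xD4.
P'5: 0xDE ⊕ 0x7E ⊕ 0x72 = 0xD2.

P'1 = 0xDA, P'2 = 0xD0, P'3 = 0xFB, P'4 = 0xD4, P'5 = 0xD2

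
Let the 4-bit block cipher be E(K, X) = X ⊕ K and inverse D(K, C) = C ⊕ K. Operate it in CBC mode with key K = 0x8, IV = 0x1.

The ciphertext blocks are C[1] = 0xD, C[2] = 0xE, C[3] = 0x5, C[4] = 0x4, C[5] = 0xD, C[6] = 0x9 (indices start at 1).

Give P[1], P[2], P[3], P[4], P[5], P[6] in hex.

CBC decryption: P_i = D(K, C_i) ⊕ C_{i−1}, with C_{0} = IV.
P[1]: D(K, 0xD) = 0x5; 0x5 ⊕ 0x1 = 0x4.
P[2]: D(K, 0xE) = 0x6; 0x6 ⊕ 0xD = 0xB.
P[3]: D(K, 0x5) = 0xD; 0xD ⊕ 0xE = 0x3.
P[4]: D(K, 0x4) = 0xC; 0xC ⊕ 0x5 = 0x9.
P[5]: D(K, 0xD) = 0x5; 0x5 ⊕ 0x4 = 0x1.
P[6]: D(K, 0x9) = 0x1; 0x1 ⊕ 0xD = 0xC.

P[1] = 0x4, P[2] = 0xB, P[3] = 0x3, P[4] = 0x9, P[5] = 0x1, P[6] = 0xC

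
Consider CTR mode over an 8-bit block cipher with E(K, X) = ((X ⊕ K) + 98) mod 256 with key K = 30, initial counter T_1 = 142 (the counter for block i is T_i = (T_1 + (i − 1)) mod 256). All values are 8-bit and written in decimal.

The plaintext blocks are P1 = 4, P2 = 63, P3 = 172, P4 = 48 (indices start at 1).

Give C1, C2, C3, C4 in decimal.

C1 = 246, C2 = 204, C3 = 92, C4 = 193

CTR encryption: S_i = E(K, T_i) where T_i is the counter for block i; C_i = P_i ⊕ S_i.
C1: T = 142, S = E(K, T) = 242; 4 ⊕ 242 = 246.
C2: T = 143, S = E(K, T) = 243; 63 ⊕ 243 = 204.
C3: T = 144, S = E(K, T) = 240; 172 ⊕ 240 = 92.
C4: T = 145, S = E(K, T) = 241; 48 ⊕ 241 = 193.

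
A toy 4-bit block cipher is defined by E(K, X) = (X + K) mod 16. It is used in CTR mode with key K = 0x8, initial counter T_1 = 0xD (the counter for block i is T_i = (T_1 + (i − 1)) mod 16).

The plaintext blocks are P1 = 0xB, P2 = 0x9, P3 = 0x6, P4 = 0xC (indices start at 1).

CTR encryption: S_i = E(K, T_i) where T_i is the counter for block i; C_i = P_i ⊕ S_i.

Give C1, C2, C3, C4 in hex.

C1: T = 0xD, S = E(K, T) = 0x5; 0xB ⊕ 0x5 = 0xE.
C2: T = 0xE, S = E(K, T) = 0x6; 0x9 ⊕ 0x6 = 0xF.
C3: T = 0xF, S = E(K, T) = 0x7; 0x6 ⊕ 0x7 = 0x1.
C4: T = 0x0, S = E(K, T) = 0x8; 0xC ⊕ 0x8 = 0x4.

C1 = 0xE, C2 = 0xF, C3 = 0x1, C4 = 0x4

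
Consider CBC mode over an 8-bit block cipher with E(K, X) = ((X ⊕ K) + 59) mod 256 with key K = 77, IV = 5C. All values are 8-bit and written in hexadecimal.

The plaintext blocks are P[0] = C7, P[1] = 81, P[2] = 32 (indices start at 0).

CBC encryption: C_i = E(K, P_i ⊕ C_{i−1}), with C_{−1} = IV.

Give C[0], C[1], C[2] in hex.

C[0]: P[0] ⊕ 5C = 9B; E(K, 9B) = 45.
C[1]: P[1] ⊕ 45 = C4; E(K, C4) = 0C.
C[2]: P[2] ⊕ 0C = 3E; E(K, 3E) = A2.

C[0] = 45, C[1] = 0C, C[2] = A2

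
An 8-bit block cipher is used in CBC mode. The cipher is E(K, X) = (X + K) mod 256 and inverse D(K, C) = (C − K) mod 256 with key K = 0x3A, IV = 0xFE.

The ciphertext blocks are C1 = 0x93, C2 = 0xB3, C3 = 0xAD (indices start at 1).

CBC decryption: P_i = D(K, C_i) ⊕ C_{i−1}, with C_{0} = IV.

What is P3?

P3: D(K, 0xAD) = 0x73; 0x73 ⊕ 0xB3 = 0xC0.

P3 = 0xC0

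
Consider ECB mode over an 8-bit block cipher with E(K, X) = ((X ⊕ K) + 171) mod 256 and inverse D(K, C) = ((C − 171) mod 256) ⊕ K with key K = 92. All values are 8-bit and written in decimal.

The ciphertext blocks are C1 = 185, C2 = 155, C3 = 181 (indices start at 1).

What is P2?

P2 = 172

ECB decryption: P_i = D(K, C_i).
P2: D(K, 155) = 172.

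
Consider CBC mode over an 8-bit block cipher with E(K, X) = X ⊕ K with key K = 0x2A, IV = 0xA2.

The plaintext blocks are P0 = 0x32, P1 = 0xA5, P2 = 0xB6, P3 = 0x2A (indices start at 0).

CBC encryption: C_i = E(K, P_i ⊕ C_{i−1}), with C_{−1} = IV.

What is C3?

C0: P0 ⊕ 0xA2 = 0x90; E(K, 0x90) = 0xBA.
C1: P1 ⊕ 0xBA = 0x1F; E(K, 0x1F) = 0x35.
C2: P2 ⊕ 0x35 = 0x83; E(K, 0x83) = 0xA9.
C3: P3 ⊕ 0xA9 = 0x83; E(K, 0x83) = 0xA9.

C3 = 0xA9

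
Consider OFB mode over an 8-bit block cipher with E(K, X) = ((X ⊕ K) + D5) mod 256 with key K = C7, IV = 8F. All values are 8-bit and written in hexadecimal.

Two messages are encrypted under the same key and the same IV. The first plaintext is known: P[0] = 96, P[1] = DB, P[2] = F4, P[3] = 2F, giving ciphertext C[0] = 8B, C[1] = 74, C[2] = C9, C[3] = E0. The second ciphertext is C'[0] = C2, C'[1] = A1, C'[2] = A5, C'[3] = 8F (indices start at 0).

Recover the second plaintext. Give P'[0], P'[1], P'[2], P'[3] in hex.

In OFB with a reused IV, both messages share the same keystream S_i, so C_i ⊕ C'_i = P_i ⊕ P'_i and thus P'_i = P_i ⊕ C_i ⊕ C'_i.
P'[0]: 96 ⊕ 8B ⊕ C2 = DF.
P'[1]: DB ⊕ 74 ⊕ A1 = 0E.
P'[2]: F4 ⊕ C9 ⊕ A5 = 98.
P'[3]: 2F ⊕ E0 ⊕ 8F = 40.

P'[0] = DF, P'[1] = 0E, P'[2] = 98, P'[3] = 40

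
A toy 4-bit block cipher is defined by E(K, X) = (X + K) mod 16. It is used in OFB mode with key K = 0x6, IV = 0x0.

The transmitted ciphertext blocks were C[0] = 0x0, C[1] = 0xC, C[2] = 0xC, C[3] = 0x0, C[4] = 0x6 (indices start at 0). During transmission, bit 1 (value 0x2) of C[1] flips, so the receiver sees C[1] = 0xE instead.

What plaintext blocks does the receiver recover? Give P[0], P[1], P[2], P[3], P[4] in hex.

OFB decryption: S_i = E(K, S_{i−1}) with S_{−1} = IV; P_i = C_i ⊕ S_i.
Only C[1] changed, to 0xE. In OFB, a change in C_i flips the same bit in P_i only; the keystream is unaffected. Decrypting the received ciphertext:
P[0]: S = E(K, 0x0) = 0x6; 0x0 ⊕ 0x6 = 0x6.
P[1]: S = E(K, 0x6) = 0xC; 0xE ⊕ 0xC = 0x2.
P[2]: S = E(K, 0xC) = 0x2; 0xC ⊕ 0x2 = 0xE.
P[3]: S = E(K, 0x2) = 0x8; 0x0 ⊕ 0x8 = 0x8.
P[4]: S = E(K, 0x8) = 0xE; 0x6 ⊕ 0xE = 0x8.
Blocks that differ from the original plaintext: P[1].

P[0] = 0x6, P[1] = 0x2, P[2] = 0xE, P[3] = 0x8, P[4] = 0x8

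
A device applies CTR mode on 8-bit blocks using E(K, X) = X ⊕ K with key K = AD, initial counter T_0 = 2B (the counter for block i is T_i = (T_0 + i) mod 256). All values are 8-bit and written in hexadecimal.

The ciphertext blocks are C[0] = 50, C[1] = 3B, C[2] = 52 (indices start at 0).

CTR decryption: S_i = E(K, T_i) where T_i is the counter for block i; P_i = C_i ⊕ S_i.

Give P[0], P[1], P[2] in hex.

P[0]: T = 2B, S = E(K, T) = 86; 50 ⊕ 86 = D6.
P[1]: T = 2C, S = E(K, T) = 81; 3B ⊕ 81 = BA.
P[2]: T = 2D, S = E(K, T) = 80; 52 ⊕ 80 = D2.

P[0] = D6, P[1] = BA, P[2] = D2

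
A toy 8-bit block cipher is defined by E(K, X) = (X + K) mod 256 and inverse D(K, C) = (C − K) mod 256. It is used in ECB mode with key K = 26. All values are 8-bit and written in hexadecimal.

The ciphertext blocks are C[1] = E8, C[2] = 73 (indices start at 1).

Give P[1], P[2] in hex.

ECB decryption: P_i = D(K, C_i).
P[1]: D(K, E8) = C2.
P[2]: D(K, 73) = 4D.

P[1] = C2, P[2] = 4D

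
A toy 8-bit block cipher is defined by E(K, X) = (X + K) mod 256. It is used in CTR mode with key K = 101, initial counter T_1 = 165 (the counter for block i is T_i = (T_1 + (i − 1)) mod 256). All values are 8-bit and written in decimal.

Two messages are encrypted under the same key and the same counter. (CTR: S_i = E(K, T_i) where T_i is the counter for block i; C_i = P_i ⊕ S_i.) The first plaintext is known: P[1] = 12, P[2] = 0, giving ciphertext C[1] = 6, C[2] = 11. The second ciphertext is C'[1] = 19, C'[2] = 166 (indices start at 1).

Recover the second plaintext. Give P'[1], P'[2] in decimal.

In CTR with a reused counter, both messages share the same keystream S_i, so C_i ⊕ C'_i = P_i ⊕ P'_i and thus P'_i = P_i ⊕ C_i ⊕ C'_i.
P'[1]: 12 ⊕ 6 ⊕ 19 = 25.
P'[2]: 0 ⊕ 11 ⊕ 166 = 173.

P'[1] = 25, P'[2] = 173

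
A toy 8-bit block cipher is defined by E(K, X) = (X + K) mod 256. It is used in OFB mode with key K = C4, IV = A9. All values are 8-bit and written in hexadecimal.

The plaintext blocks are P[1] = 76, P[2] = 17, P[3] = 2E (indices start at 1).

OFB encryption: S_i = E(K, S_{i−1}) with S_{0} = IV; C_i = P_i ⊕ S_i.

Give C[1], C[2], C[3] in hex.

C[1] = 1B, C[2] = 26, C[3] = DB

C[1]: S = E(K, A9) = 6D; 76 ⊕ 6D = 1B.
C[2]: S = E(K, 6D) = 31; 17 ⊕ 31 = 26.
C[3]: S = E(K, 31) = F5; 2E ⊕ F5 = DB.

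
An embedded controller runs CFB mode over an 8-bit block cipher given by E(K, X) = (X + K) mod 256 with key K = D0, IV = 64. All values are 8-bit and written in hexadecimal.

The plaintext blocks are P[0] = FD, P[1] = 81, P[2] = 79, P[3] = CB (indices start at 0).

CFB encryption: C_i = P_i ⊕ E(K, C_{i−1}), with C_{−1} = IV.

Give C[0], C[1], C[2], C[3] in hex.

C[0] = C9, C[1] = 18, C[2] = 91, C[3] = AA

C[0]: E(K, 64) = 34; FD ⊕ 34 = C9.
C[1]: E(K, C9) = 99; 81 ⊕ 99 = 18.
C[2]: E(K, 18) = E8; 79 ⊕ E8 = 91.
C[3]: E(K, 91) = 61; CB ⊕ 61 = AA.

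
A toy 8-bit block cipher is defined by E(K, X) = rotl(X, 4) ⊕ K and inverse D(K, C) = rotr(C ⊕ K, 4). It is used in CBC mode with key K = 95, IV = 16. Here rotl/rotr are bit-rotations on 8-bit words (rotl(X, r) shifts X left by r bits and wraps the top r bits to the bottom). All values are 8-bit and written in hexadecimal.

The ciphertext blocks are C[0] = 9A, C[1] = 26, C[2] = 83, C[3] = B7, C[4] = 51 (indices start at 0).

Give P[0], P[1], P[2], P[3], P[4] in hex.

CBC decryption: P_i = D(K, C_i) ⊕ C_{i−1}, with C_{−1} = IV.
P[0]: D(K, 9A) = F0; F0 ⊕ 16 = E6.
P[1]: D(K, 26) = 3B; 3B ⊕ 9A = A1.
P[2]: D(K, 83) = 61; 61 ⊕ 26 = 47.
P[3]: D(K, B7) = 22; 22 ⊕ 83 = A1.
P[4]: D(K, 51) = 4C; 4C ⊕ B7 = FB.

P[0] = E6, P[1] = A1, P[2] = 47, P[3] = A1, P[4] = FB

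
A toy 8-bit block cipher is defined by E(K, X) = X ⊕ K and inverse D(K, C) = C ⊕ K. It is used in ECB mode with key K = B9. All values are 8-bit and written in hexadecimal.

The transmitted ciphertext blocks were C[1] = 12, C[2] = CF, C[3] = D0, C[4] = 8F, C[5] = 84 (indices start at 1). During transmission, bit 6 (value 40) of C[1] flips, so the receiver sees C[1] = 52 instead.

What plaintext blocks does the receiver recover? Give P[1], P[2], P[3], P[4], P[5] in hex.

ECB decryption: P_i = D(K, C_i).
Only C[1] changed, to 52. In ECB, a change in C_i affects only P_i. Decrypting the received ciphertext:
P[1]: D(K, 52) = EB.
P[2]: D(K, CF) = 76.
P[3]: D(K, D0) = 69.
P[4]: D(K, 8F) = 36.
P[5]: D(K, 84) = 3D.
Blocks that differ from the original plaintext: P[1].

P[1] = EB, P[2] = 76, P[3] = 69, P[4] = 36, P[5] = 3D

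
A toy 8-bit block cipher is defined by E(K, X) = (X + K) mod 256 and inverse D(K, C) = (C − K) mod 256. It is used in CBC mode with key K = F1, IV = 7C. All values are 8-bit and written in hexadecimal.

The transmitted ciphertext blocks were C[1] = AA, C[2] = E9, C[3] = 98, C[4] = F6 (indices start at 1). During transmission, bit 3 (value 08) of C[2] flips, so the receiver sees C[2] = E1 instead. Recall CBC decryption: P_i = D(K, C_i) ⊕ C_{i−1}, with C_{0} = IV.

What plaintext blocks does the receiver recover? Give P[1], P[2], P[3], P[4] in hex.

P[1] = C5, P[2] = 5A, P[3] = 46, P[4] = 9D

Only C[2] changed, to E1. In CBC, a change in C_i garbles P_i and flips the same bit in P_{i+1}. Decrypting the received ciphertext:
P[1]: D(K, AA) = B9; B9 ⊕ 7C = C5.
P[2]: D(K, E1) = F0; F0 ⊕ AA = 5A.
P[3]: D(K, 98) = A7; A7 ⊕ E1 = 46.
P[4]: D(K, F6) = 05; 05 ⊕ 98 = 9D.
Blocks that differ from the original plaintext: P[2], P[3].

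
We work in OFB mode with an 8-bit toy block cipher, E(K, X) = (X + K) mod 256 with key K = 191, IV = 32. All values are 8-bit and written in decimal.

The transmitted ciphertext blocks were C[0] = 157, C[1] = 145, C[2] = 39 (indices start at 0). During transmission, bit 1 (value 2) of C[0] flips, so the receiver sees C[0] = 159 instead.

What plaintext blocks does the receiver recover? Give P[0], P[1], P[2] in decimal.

P[0] = 64, P[1] = 15, P[2] = 122

OFB decryption: S_i = E(K, S_{i−1}) with S_{−1} = IV; P_i = C_i ⊕ S_i.
Only C[0] changed, to 159. In OFB, a change in C_i flips the same bit in P_i only; the keystream is unaffected. Decrypting the received ciphertext:
P[0]: S = E(K, 32) = 223; 159 ⊕ 223 = 64.
P[1]: S = E(K, 223) = 158; 145 ⊕ 158 = 15.
P[2]: S = E(K, 158) = 93; 39 ⊕ 93 = 122.
Blocks that differ from the original plaintext: P[0].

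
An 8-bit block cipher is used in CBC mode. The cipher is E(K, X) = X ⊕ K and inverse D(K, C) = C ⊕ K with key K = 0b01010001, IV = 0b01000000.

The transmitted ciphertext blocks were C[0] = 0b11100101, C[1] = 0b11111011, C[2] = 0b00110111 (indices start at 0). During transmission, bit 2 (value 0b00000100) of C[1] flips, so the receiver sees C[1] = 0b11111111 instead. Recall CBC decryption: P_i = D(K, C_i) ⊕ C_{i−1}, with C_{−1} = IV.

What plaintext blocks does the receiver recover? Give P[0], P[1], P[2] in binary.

Only C[1] changed, to 0b11111111. In CBC, a change in C_i garbles P_i and flips the same bit in P_{i+1}. Decrypting the received ciphertext:
P[0]: D(K, 0b11100101) = 0b10110100; 0b10110100 ⊕ 0b01000000 = 0b11110100.
P[1]: D(K, 0b11111111) = 0b10101110; 0b10101110 ⊕ 0b11100101 = 0b01001011.
P[2]: D(K, 0b00110111) = 0b01100110; 0b01100110 ⊕ 0b11111111 = 0b10011001.
Blocks that differ from the original plaintext: P[1], P[2].

P[0] = 0b11110100, P[1] = 0b01001011, P[2] = 0b10011001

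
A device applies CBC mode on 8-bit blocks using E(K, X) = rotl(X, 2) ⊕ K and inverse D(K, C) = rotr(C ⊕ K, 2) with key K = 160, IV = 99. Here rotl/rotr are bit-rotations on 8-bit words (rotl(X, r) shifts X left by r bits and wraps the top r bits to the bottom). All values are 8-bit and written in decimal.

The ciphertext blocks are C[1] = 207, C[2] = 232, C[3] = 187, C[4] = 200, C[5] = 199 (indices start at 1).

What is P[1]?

P[1] = 184

CBC decryption: P_i = D(K, C_i) ⊕ C_{i−1}, with C_{0} = IV.
P[1]: D(K, 207) = 219; 219 ⊕ 99 = 184.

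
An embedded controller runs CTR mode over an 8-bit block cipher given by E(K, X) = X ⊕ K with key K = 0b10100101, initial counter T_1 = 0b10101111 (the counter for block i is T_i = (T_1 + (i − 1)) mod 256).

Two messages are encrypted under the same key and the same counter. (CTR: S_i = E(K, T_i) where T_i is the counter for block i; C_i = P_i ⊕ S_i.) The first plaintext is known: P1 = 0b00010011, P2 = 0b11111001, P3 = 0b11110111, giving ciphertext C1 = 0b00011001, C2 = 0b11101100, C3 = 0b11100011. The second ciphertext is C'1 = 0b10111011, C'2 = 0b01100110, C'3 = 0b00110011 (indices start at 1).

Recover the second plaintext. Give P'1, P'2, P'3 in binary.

P'1 = 0b10110001, P'2 = 0b01110011, P'3 = 0b00100111

In CTR with a reused counter, both messages share the same keystream S_i, so C_i ⊕ C'_i = P_i ⊕ P'_i and thus P'_i = P_i ⊕ C_i ⊕ C'_i.
P'1: 0b00010011 ⊕ 0b00011001 ⊕ 0b10111011 = 0b10110001.
P'2: 0b11111001 ⊕ 0b11101100 ⊕ 0b01100110 = 0b01110011.
P'3: 0b11110111 ⊕ 0b11100011 ⊕ 0b00110011 = 0b00100111.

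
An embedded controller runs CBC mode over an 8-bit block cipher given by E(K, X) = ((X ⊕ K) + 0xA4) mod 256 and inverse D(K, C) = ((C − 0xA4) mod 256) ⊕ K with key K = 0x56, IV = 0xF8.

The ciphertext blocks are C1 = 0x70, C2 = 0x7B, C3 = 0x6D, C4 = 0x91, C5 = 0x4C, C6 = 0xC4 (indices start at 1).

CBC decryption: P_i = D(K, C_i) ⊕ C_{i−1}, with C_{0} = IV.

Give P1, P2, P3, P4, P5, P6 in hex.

P1: D(K, 0x70) = 0x9A; 0x9A ⊕ 0xF8 = 0x62.
P2: D(K, 0x7B) = 0x81; 0x81 ⊕ 0x70 = 0xF1.
P3: D(K, 0x6D) = 0x9F; 0x9F ⊕ 0x7B = 0xE4.
P4: D(K, 0x91) = 0xBB; 0xBB ⊕ 0x6D = 0xD6.
P5: D(K, 0x4C) = 0xFE; 0xFE ⊕ 0x91 = 0x6F.
P6: D(K, 0xC4) = 0x76; 0x76 ⊕ 0x4C = 0x3A.

P1 = 0x62, P2 = 0xF1, P3 = 0xE4, P4 = 0xD6, P5 = 0x6F, P6 = 0x3A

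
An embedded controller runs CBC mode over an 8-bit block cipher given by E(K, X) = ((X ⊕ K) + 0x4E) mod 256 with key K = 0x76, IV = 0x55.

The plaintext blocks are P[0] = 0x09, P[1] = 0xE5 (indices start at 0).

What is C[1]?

CBC encryption: C_i = E(K, P_i ⊕ C_{i−1}), with C_{−1} = IV.
C[0]: P[0] ⊕ 0x55 = 0x5C; E(K, 0x5C) = 0x78.
C[1]: P[1] ⊕ 0x78 = 0x9D; E(K, 0x9D) = 0x39.

C[1] = 0x39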